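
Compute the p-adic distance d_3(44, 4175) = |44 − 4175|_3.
d_3(44, 4175) = 1/243

Step 1 — x − y = 44 − 4175 = -4131. Step 2 — v_3(-4131) = 5 (factor: -4131 = −(3^5 · 17); the sign does not affect v_p). Step 3 — |x − y|_3 = 3^{-5} = 1/243.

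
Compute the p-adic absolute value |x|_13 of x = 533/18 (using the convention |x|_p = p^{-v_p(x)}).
|533/18|_13 = 1/13

Step 1 — compute v_13(x) by factoring powers of 13 out of the numerator and denominator: v_13(533/18) = 1. Step 2 — apply |x|_p = p^{-v_p(x)} = 13^{-1} = 1/13.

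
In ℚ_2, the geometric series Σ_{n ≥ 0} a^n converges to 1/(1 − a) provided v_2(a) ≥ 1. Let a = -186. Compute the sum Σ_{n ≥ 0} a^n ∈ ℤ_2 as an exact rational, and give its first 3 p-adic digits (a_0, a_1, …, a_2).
Σ a^n = 1/(1 − a) = 1/187;  first 3 digits = (1, 1, 0)

v_2(a) = 1 ≥ 1, so the series converges in ℤ_2 to 1/(1 − a) = 1/(1 − (-186)) = 1/187. Expand this rational in ℤ_2: compute digits iteratively via d_i = x_i mod 2, x_{i+1} = (x_i − d_i)/2. The first 3 digits are (1, 1, 0).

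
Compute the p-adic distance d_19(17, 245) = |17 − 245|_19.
d_19(17, 245) = 1/19

Step 1 — x − y = 17 − 245 = -228. Step 2 — v_19(-228) = 1 (factor: -228 = −(19^1 · 12); the sign does not affect v_p). Step 3 — |x − y|_19 = 19^{-1} = 1/19.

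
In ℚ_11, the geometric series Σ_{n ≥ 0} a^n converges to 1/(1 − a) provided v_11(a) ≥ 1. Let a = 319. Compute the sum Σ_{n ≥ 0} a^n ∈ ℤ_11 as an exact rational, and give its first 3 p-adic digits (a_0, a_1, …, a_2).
Σ a^n = 1/(1 − a) = -1/318;  first 3 digits = (1, 7, 7)

v_11(a) = 1 ≥ 1, so the series converges in ℤ_11 to 1/(1 − a) = 1/(1 − 319) = -1/318. Expand this rational in ℤ_11: compute digits iteratively via d_i = x_i mod 11, x_{i+1} = (x_i − d_i)/11. The first 3 digits are (1, 7, 7).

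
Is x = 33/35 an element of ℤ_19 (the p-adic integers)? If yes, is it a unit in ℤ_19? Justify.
x ∈ ℤ_19^× (unit); v_19(x) = 0

ℤ_19 = {x ∈ ℚ_19 : v_19(x) ≥ 0} and ℤ_19^× = {x ∈ ℤ_19 : v_19(x) = 0}. Here v_19(33/35) = v_19(num) − v_19(den) = 0; compare against these criteria.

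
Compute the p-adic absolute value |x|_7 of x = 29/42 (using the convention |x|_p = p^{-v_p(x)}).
|29/42|_7 = 7

Step 1 — compute v_7(x) by factoring powers of 7 out of the numerator and denominator: v_7(29/42) = -1. Step 2 — apply |x|_p = p^{-v_p(x)} = 7^{1} = 7.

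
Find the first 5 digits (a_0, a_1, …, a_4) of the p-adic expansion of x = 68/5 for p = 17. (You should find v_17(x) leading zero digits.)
(a_0, …, a_4) = (0, 11, 13, 6, 3)

v_17(68/5) = 1, so a_0 = ... = a_0 = 0. Factor out: x = 17^1 · u with u = 4/5 a unit in ℤ_17. Expand u iteratively via a_{v+i} = u_i mod 17, u_{i+1} = (u_i − a_{v+i})/17:
  u_0 = 4/5;  a_1 = 11;  u_1 = (u_0 − 11)/17 = -3/5
  u_1 = -3/5;  a_2 = 13;  u_2 = (u_1 − 13)/17 = -4/5
  u_2 = -4/5;  a_3 = 6;  u_3 = (u_2 − 6)/17 = -2/5
  u_3 = -2/5;  a_4 = 3;  u_4 = (u_3 − 3)/17 = -1/5
Digits: (0, 11, 13, 6, 3).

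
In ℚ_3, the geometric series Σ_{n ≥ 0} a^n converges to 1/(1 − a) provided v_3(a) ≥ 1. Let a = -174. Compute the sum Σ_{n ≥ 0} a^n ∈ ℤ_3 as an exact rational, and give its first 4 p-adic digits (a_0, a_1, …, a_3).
Σ a^n = 1/(1 − a) = 1/175;  first 4 digits = (1, 2, 2, 0)

v_3(a) = 1 ≥ 1, so the series converges in ℤ_3 to 1/(1 − a) = 1/(1 − (-174)) = 1/175. Expand this rational in ℤ_3: compute digits iteratively via d_i = x_i mod 3, x_{i+1} = (x_i − d_i)/3. The first 4 digits are (1, 2, 2, 0).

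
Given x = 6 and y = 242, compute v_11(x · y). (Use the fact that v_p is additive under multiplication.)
v_11(1452) = 2

v_p(x) = 0 (factor: 6 = 11^0 · 6); v_p(y) = 2 (factor: 242 = 11^2 · 2). Additivity: v_p(xy) = v_p(x) + v_p(y) = 0 + 2 = 2. (Direct check: xy = 1452 = 11^2 · (12).)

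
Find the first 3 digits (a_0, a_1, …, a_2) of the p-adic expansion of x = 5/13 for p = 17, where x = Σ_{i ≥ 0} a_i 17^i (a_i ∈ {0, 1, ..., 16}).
(a_0, …, a_2) = (3, 9, 6)

v_17(5/13) = 0 (numerator and denominator both coprime to 17), so x ∈ ℤ_17^×. Compute digits iteratively via a_i = x_i mod 17, x_{i+1} = (x_i − a_i)/17, with x_0 = x:
  x_0 = 5/13;  a_0 = 3;  x_1 = (x_0 − 3)/17 = -2/13
  x_1 = -2/13;  a_1 = 9;  x_2 = (x_1 − 9)/17 = -7/13
  x_2 = -7/13;  a_2 = 6;  x_3 = (x_2 − 6)/17 = -5/13
Digits: (3, 9, 6).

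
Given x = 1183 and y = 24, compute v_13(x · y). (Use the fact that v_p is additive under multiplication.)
v_13(28392) = 2

v_p(x) = 2 (factor: 1183 = 13^2 · 7); v_p(y) = 0 (factor: 24 = 13^0 · 24). Additivity: v_p(xy) = v_p(x) + v_p(y) = 2 + 0 = 2. (Direct check: xy = 28392 = 13^2 · (168).)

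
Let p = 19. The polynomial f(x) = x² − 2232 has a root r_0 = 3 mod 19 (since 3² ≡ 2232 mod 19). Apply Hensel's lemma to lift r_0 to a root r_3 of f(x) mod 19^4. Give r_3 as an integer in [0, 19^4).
r_3 = 9218 (mod 130321)

Hensel's recurrence: r_{i+1} = r_i − f(r_i)·(f′(r_i))^{-1} mod 19^{i+2}, with f′(x) = 2x. Iterate:
  r_0 = 3 (mod 19)
  r_1 = 193 (mod 361)
  r_2 = 2359 (mod 6859)
  r_3 = 9218 (mod 130321)
Final: r_3 = 9218, and one checks f(r_3) ≡ 0 mod 19^4.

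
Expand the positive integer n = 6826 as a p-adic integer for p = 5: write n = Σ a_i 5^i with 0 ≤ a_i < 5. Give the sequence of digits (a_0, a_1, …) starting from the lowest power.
(a_0, a_1, …) = (1, 0, 3, 4, 0, 2)

Repeated division by 5 gives the digits low-to-high: 6826 = 1 + 3·5^2 + 4·5^3 + 2·5^5. Digit sequence: (1, 0, 3, 4, 0, 2).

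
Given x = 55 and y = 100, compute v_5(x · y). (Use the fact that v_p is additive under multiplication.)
v_5(5500) = 3

v_p(x) = 1 (factor: 55 = 5^1 · 11); v_p(y) = 2 (factor: 100 = 5^2 · 4). Additivity: v_p(xy) = v_p(x) + v_p(y) = 1 + 2 = 3. (Direct check: xy = 5500 = 5^3 · (44).)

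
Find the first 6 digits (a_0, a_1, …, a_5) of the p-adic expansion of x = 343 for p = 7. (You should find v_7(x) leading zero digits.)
(a_0, …, a_5) = (0, 0, 0, 1, 0, 0)

v_7(343) = 3, so a_0 = ... = a_2 = 0. Factor out: x = 7^3 · u with u = 1 a unit in ℤ_7. Expand u iteratively via a_{v+i} = u_i mod 7, u_{i+1} = (u_i − a_{v+i})/7:
  u_0 = 1;  a_3 = 1;  u_1 = (u_0 − 1)/7 = 0
  u_1 = 0;  a_4 = 0;  u_2 = (u_1 − 0)/7 = 0
  u_2 = 0;  a_5 = 0;  u_3 = (u_2 − 0)/7 = 0
Digits: (0, 0, 0, 1, 0, 0).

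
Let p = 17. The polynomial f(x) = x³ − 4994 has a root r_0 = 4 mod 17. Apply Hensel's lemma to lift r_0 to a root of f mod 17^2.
r_1 = 191 (mod 289)

Hensel: r_{i+1} = r_i − f(r_i)/f′(r_i) mod 17^{i+2}, where f′(x) = 3x². Iterate:
  r_0 = 4 (mod 17)
  r_1 = 191 (mod 289)
Final: r = 191 with f(r) ≡ 0 mod 17^2.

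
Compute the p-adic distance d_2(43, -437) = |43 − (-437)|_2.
d_2(43, -437) = 1/32

Step 1 — x − y = 43 − (-437) = 480. Step 2 — v_2(480) = 5 (factor: 480 = (2^5 · 15); the sign does not affect v_p). Step 3 — |x − y|_2 = 2^{-5} = 1/32.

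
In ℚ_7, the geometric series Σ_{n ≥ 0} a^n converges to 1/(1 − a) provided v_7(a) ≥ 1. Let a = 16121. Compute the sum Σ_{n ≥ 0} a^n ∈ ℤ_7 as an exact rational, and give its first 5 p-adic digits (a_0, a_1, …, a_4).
Σ a^n = 1/(1 − a) = -1/16120;  first 5 digits = (1, 0, 0, 5, 6)

v_7(a) = 3 ≥ 1, so the series converges in ℤ_7 to 1/(1 − a) = 1/(1 − 16121) = -1/16120. Expand this rational in ℤ_7: compute digits iteratively via d_i = x_i mod 7, x_{i+1} = (x_i − d_i)/7. The first 5 digits are (1, 0, 0, 5, 6).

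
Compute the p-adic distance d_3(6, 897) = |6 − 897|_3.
d_3(6, 897) = 1/81

Step 1 — x − y = 6 − 897 = -891. Step 2 — v_3(-891) = 4 (factor: -891 = −(3^4 · 11); the sign does not affect v_p). Step 3 — |x − y|_3 = 3^{-4} = 1/81.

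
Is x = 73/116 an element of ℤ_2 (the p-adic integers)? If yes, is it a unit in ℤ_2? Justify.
x ∉ ℤ_2 (v_2(x) = -2 < 0)

ℤ_2 = {x ∈ ℚ_2 : v_2(x) ≥ 0} and ℤ_2^× = {x ∈ ℤ_2 : v_2(x) = 0}. Here v_2(73/116) = v_2(num) − v_2(den) = -2; compare against these criteria.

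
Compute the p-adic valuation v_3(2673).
v_3(2673) = 5

v_3(n) is the largest exponent k such that 3^k divides n. Factor out: 2673 = 3^5 · 11. (Sign doesn't affect v_p.) So v_3(2673) = 5.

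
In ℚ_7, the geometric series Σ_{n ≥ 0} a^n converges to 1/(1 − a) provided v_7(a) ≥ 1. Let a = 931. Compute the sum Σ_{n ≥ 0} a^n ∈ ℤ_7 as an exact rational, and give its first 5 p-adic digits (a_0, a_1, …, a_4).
Σ a^n = 1/(1 − a) = -1/930;  first 5 digits = (1, 0, 5, 2, 4)

v_7(a) = 2 ≥ 1, so the series converges in ℤ_7 to 1/(1 − a) = 1/(1 − 931) = -1/930. Expand this rational in ℤ_7: compute digits iteratively via d_i = x_i mod 7, x_{i+1} = (x_i − d_i)/7. The first 5 digits are (1, 0, 5, 2, 4).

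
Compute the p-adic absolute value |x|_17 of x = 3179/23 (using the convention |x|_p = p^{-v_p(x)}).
|3179/23|_17 = 1/289

Step 1 — compute v_17(x) by factoring powers of 17 out of the numerator and denominator: v_17(3179/23) = 2. Step 2 — apply |x|_p = p^{-v_p(x)} = 17^{-2} = 1/289.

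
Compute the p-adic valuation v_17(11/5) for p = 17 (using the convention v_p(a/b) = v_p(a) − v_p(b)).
v_17(11/5) = 0

Factor powers of 17 from the numerator and denominator of the reduced fraction: 11 = 17^0 · 11 and 5 = 17^0 · 5. Apply v_p(a/b) = v_p(a) − v_p(b): v_17(11/5) = 0 − 0 = 0.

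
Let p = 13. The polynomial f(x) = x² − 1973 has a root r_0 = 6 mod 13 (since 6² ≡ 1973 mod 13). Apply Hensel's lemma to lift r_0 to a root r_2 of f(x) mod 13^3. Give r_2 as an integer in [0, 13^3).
r_2 = 942 (mod 2197)

Hensel's recurrence: r_{i+1} = r_i − f(r_i)·(f′(r_i))^{-1} mod 13^{i+2}, with f′(x) = 2x. Iterate:
  r_0 = 6 (mod 13)
  r_1 = 97 (mod 169)
  r_2 = 942 (mod 2197)
Final: r_2 = 942, and one checks f(r_2) ≡ 0 mod 13^3.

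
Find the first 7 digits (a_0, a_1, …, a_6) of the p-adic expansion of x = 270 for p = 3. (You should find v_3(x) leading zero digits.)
(a_0, …, a_6) = (0, 0, 0, 1, 0, 1, 0)

v_3(270) = 3, so a_0 = ... = a_2 = 0. Factor out: x = 3^3 · u with u = 10 a unit in ℤ_3. Expand u iteratively via a_{v+i} = u_i mod 3, u_{i+1} = (u_i − a_{v+i})/3:
  u_0 = 10;  a_3 = 1;  u_1 = (u_0 − 1)/3 = 3
  u_1 = 3;  a_4 = 0;  u_2 = (u_1 − 0)/3 = 1
  u_2 = 1;  a_5 = 1;  u_3 = (u_2 − 1)/3 = 0
  u_3 = 0;  a_6 = 0;  u_4 = (u_3 − 0)/3 = 0
Digits: (0, 0, 0, 1, 0, 1, 0).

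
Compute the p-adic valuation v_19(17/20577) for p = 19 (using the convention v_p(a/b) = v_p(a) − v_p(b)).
v_19(17/20577) = -3

Factor powers of 19 from the numerator and denominator of the reduced fraction: 17 = 19^0 · 17 and 20577 = 19^3 · 3. Apply v_p(a/b) = v_p(a) − v_p(b): v_19(17/20577) = 0 − 3 = -3.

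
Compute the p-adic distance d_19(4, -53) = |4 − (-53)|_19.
d_19(4, -53) = 1/19

Step 1 — x − y = 4 − (-53) = 57. Step 2 — v_19(57) = 1 (factor: 57 = (19^1 · 3); the sign does not affect v_p). Step 3 — |x − y|_19 = 19^{-1} = 1/19.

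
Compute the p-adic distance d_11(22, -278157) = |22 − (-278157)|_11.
d_11(22, -278157) = 1/14641

Step 1 — x − y = 22 − (-278157) = 278179. Step 2 — v_11(278179) = 4 (factor: 278179 = (11^4 · 19); the sign does not affect v_p). Step 3 — |x − y|_11 = 11^{-4} = 1/14641.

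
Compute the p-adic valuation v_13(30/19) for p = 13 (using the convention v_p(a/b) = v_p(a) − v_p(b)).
v_13(30/19) = 0

Factor powers of 13 from the numerator and denominator of the reduced fraction: 30 = 13^0 · 30 and 19 = 13^0 · 19. Apply v_p(a/b) = v_p(a) − v_p(b): v_13(30/19) = 0 − 0 = 0.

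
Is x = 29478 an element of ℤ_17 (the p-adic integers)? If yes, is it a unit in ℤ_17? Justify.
x ∈ ℤ_17 but not a unit; v_17(x) = 3 > 0

ℤ_17 = {x ∈ ℚ_17 : v_17(x) ≥ 0} and ℤ_17^× = {x ∈ ℤ_17 : v_17(x) = 0}. Here v_17(29478) = v_17(num) − v_17(den) = 3; compare against these criteria.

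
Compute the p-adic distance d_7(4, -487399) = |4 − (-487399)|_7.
d_7(4, -487399) = 1/16807

Step 1 — x − y = 4 − (-487399) = 487403. Step 2 — v_7(487403) = 5 (factor: 487403 = (7^5 · 29); the sign does not affect v_p). Step 3 — |x − y|_7 = 7^{-5} = 1/16807.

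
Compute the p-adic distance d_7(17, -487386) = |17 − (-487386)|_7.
d_7(17, -487386) = 1/16807

Step 1 — x − y = 17 − (-487386) = 487403. Step 2 — v_7(487403) = 5 (factor: 487403 = (7^5 · 29); the sign does not affect v_p). Step 3 — |x − y|_7 = 7^{-5} = 1/16807.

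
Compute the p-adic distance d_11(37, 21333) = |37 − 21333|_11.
d_11(37, 21333) = 1/1331

Step 1 — x − y = 37 − 21333 = -21296. Step 2 — v_11(-21296) = 3 (factor: -21296 = −(11^3 · 16); the sign does not affect v_p). Step 3 — |x − y|_11 = 11^{-3} = 1/1331.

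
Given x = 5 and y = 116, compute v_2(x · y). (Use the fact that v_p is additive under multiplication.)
v_2(580) = 2

v_p(x) = 0 (factor: 5 = 2^0 · 5); v_p(y) = 2 (factor: 116 = 2^2 · 29). Additivity: v_p(xy) = v_p(x) + v_p(y) = 0 + 2 = 2. (Direct check: xy = 580 = 2^2 · (145).)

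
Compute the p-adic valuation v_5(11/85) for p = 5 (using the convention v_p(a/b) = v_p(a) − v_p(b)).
v_5(11/85) = -1

Factor powers of 5 from the numerator and denominator of the reduced fraction: 11 = 5^0 · 11 and 85 = 5^1 · 17. Apply v_p(a/b) = v_p(a) − v_p(b): v_5(11/85) = 0 − 1 = -1.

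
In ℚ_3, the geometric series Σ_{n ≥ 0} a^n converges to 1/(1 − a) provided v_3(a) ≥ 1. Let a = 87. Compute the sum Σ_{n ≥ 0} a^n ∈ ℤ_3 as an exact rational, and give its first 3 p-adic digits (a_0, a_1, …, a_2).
Σ a^n = 1/(1 − a) = -1/86;  first 3 digits = (1, 2, 1)

v_3(a) = 1 ≥ 1, so the series converges in ℤ_3 to 1/(1 − a) = 1/(1 − 87) = -1/86. Expand this rational in ℤ_3: compute digits iteratively via d_i = x_i mod 3, x_{i+1} = (x_i − d_i)/3. The first 3 digits are (1, 2, 1).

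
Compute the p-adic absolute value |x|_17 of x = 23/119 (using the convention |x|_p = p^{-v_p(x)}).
|23/119|_17 = 17

Step 1 — compute v_17(x) by factoring powers of 17 out of the numerator and denominator: v_17(23/119) = -1. Step 2 — apply |x|_p = p^{-v_p(x)} = 17^{1} = 17.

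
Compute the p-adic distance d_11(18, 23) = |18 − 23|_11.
d_11(18, 23) = 1

Step 1 — x − y = 18 − 23 = -5. Step 2 — v_11(-5) = 0 (factor: -5 = −(11^0 · 5); the sign does not affect v_p). Step 3 — |x − y|_11 = 11^{0} = 1.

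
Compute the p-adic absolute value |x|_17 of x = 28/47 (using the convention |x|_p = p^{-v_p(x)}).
|28/47|_17 = 1

Step 1 — compute v_17(x) by factoring powers of 17 out of the numerator and denominator: v_17(28/47) = 0. Step 2 — apply |x|_p = p^{-v_p(x)} = 17^{0} = 1.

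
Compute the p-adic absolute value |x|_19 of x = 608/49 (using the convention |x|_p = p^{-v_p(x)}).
|608/49|_19 = 1/19

Step 1 — compute v_19(x) by factoring powers of 19 out of the numerator and denominator: v_19(608/49) = 1. Step 2 — apply |x|_p = p^{-v_p(x)} = 19^{-1} = 1/19.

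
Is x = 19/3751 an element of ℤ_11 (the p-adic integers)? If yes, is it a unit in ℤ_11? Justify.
x ∉ ℤ_11 (v_11(x) = -2 < 0)

ℤ_11 = {x ∈ ℚ_11 : v_11(x) ≥ 0} and ℤ_11^× = {x ∈ ℤ_11 : v_11(x) = 0}. Here v_11(19/3751) = v_11(num) − v_11(den) = -2; compare against these criteria.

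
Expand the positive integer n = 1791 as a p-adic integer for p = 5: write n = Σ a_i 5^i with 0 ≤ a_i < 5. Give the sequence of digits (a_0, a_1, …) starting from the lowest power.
(a_0, a_1, …) = (1, 3, 1, 4, 2)

Repeated division by 5 gives the digits low-to-high: 1791 = 1 + 3·5^1 + 1·5^2 + 4·5^3 + 2·5^4. Digit sequence: (1, 3, 1, 4, 2).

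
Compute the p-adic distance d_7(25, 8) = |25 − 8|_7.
d_7(25, 8) = 1

Step 1 — x − y = 25 − 8 = 17. Step 2 — v_7(17) = 0 (factor: 17 = (7^0 · 17); the sign does not affect v_p). Step 3 — |x − y|_7 = 7^{0} = 1.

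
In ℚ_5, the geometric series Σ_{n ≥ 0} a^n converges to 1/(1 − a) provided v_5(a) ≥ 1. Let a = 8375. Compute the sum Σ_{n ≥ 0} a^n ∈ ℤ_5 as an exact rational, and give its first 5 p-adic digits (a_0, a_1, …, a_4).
Σ a^n = 1/(1 − a) = -1/8374;  first 5 digits = (1, 0, 0, 2, 3)

v_5(a) = 3 ≥ 1, so the series converges in ℤ_5 to 1/(1 − a) = 1/(1 − 8375) = -1/8374. Expand this rational in ℤ_5: compute digits iteratively via d_i = x_i mod 5, x_{i+1} = (x_i − d_i)/5. The first 5 digits are (1, 0, 0, 2, 3).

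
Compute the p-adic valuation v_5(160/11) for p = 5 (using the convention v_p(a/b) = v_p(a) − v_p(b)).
v_5(160/11) = 1

Factor powers of 5 from the numerator and denominator of the reduced fraction: 160 = 5^1 · 32 and 11 = 5^0 · 11. Apply v_p(a/b) = v_p(a) − v_p(b): v_5(160/11) = 1 − 0 = 1.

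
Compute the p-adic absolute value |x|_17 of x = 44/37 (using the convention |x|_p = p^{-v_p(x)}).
|44/37|_17 = 1

Step 1 — compute v_17(x) by factoring powers of 17 out of the numerator and denominator: v_17(44/37) = 0. Step 2 — apply |x|_p = p^{-v_p(x)} = 17^{0} = 1.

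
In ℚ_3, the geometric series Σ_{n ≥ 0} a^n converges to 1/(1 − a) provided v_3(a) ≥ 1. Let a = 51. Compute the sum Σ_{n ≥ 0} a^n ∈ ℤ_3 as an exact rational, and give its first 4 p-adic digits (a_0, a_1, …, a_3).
Σ a^n = 1/(1 − a) = -1/50;  first 4 digits = (1, 2, 0, 1)

v_3(a) = 1 ≥ 1, so the series converges in ℤ_3 to 1/(1 − a) = 1/(1 − 51) = -1/50. Expand this rational in ℤ_3: compute digits iteratively via d_i = x_i mod 3, x_{i+1} = (x_i − d_i)/3. The first 4 digits are (1, 2, 0, 1).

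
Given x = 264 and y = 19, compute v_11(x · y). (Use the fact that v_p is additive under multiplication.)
v_11(5016) = 1

v_p(x) = 1 (factor: 264 = 11^1 · 24); v_p(y) = 0 (factor: 19 = 11^0 · 19). Additivity: v_p(xy) = v_p(x) + v_p(y) = 1 + 0 = 1. (Direct check: xy = 5016 = 11^1 · (456).)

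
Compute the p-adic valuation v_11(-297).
v_11(-297) = 1

v_11(n) is the largest exponent k such that 11^k divides n. Factor out: -297 = -11^1 · 27. (Sign doesn't affect v_p.) So v_11(-297) = 1.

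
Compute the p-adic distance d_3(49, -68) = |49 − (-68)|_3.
d_3(49, -68) = 1/9

Step 1 — x − y = 49 − (-68) = 117. Step 2 — v_3(117) = 2 (factor: 117 = (3^2 · 13); the sign does not affect v_p). Step 3 — |x − y|_3 = 3^{-2} = 1/9.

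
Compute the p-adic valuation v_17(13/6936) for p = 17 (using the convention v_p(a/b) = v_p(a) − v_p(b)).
v_17(13/6936) = -2

Factor powers of 17 from the numerator and denominator of the reduced fraction: 13 = 17^0 · 13 and 6936 = 17^2 · 24. Apply v_p(a/b) = v_p(a) − v_p(b): v_17(13/6936) = 0 − 2 = -2.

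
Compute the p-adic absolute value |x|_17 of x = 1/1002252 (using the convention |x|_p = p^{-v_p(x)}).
|1/1002252|_17 = 83521

Step 1 — compute v_17(x) by factoring powers of 17 out of the numerator and denominator: v_17(1/1002252) = -4. Step 2 — apply |x|_p = p^{-v_p(x)} = 17^{4} = 83521.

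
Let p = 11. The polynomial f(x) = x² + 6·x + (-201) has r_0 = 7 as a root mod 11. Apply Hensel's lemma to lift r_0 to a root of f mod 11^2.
r_1 = 73 (mod 121)

Hensel: r_{i+1} = r_i − f(r_i)·(f′(r_i))^{-1} mod 11^{i+2}, f′(x) = 2x + 6. Iterate:
  r_0 = 7 (mod 11)
  r_1 = 73 (mod 121)
Final: r = 73 satisfies f(r) ≡ 0 mod 11^2.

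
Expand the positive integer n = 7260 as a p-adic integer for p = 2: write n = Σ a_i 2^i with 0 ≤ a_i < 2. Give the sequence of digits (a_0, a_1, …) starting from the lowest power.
(a_0, a_1, …) = (0, 0, 1, 1, 1, 0, 1, 0, 0, 0, 1, 1, 1)

Repeated division by 2 gives the digits low-to-high: 7260 = 1·2^2 + 1·2^3 + 1·2^4 + 1·2^6 + 1·2^10 + 1·2^11 + 1·2^12. Digit sequence: (0, 0, 1, 1, 1, 0, 1, 0, 0, 0, 1, 1, 1).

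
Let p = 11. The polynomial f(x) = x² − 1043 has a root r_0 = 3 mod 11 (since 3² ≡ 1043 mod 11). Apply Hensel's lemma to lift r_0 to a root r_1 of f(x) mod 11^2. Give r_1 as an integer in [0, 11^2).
r_1 = 14 (mod 121)

Hensel's recurrence: r_{i+1} = r_i − f(r_i)·(f′(r_i))^{-1} mod 11^{i+2}, with f′(x) = 2x. Iterate:
  r_0 = 3 (mod 11)
  r_1 = 14 (mod 121)
Final: r_1 = 14, and one checks f(r_1) ≡ 0 mod 11^2.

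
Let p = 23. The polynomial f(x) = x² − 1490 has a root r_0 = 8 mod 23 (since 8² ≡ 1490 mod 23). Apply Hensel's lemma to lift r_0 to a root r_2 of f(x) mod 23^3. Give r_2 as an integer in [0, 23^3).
r_2 = 6908 (mod 12167)

Hensel's recurrence: r_{i+1} = r_i − f(r_i)·(f′(r_i))^{-1} mod 23^{i+2}, with f′(x) = 2x. Iterate:
  r_0 = 8 (mod 23)
  r_1 = 31 (mod 529)
  r_2 = 6908 (mod 12167)
Final: r_2 = 6908, and one checks f(r_2) ≡ 0 mod 23^3.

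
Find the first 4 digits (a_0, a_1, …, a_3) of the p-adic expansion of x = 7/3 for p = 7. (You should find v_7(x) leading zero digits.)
(a_0, …, a_3) = (0, 5, 4, 4)

v_7(7/3) = 1, so a_0 = ... = a_0 = 0. Factor out: x = 7^1 · u with u = 1/3 a unit in ℤ_7. Expand u iteratively via a_{v+i} = u_i mod 7, u_{i+1} = (u_i − a_{v+i})/7:
  u_0 = 1/3;  a_1 = 5;  u_1 = (u_0 − 5)/7 = -2/3
  u_1 = -2/3;  a_2 = 4;  u_2 = (u_1 − 4)/7 = -2/3
  u_2 = -2/3;  a_3 = 4;  u_3 = (u_2 − 4)/7 = -2/3
Digits: (0, 5, 4, 4).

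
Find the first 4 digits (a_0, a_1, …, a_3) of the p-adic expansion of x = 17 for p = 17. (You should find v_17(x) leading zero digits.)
(a_0, …, a_3) = (0, 1, 0, 0)

v_17(17) = 1, so a_0 = ... = a_0 = 0. Factor out: x = 17^1 · u with u = 1 a unit in ℤ_17. Expand u iteratively via a_{v+i} = u_i mod 17, u_{i+1} = (u_i − a_{v+i})/17:
  u_0 = 1;  a_1 = 1;  u_1 = (u_0 − 1)/17 = 0
  u_1 = 0;  a_2 = 0;  u_2 = (u_1 − 0)/17 = 0
  u_2 = 0;  a_3 = 0;  u_3 = (u_2 − 0)/17 = 0
Digits: (0, 1, 0, 0).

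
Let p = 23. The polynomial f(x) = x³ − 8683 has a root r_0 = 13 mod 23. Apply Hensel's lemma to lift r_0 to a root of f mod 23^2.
r_1 = 151 (mod 529)

Hensel: r_{i+1} = r_i − f(r_i)/f′(r_i) mod 23^{i+2}, where f′(x) = 3x². Iterate:
  r_0 = 13 (mod 23)
  r_1 = 151 (mod 529)
Final: r = 151 with f(r) ≡ 0 mod 23^2.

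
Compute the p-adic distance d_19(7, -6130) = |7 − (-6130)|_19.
d_19(7, -6130) = 1/361

Step 1 — x − y = 7 − (-6130) = 6137. Step 2 — v_19(6137) = 2 (factor: 6137 = (19^2 · 17); the sign does not affect v_p). Step 3 — |x − y|_19 = 19^{-2} = 1/361.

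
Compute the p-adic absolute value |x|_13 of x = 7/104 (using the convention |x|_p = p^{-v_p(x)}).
|7/104|_13 = 13

Step 1 — compute v_13(x) by factoring powers of 13 out of the numerator and denominator: v_13(7/104) = -1. Step 2 — apply |x|_p = p^{-v_p(x)} = 13^{1} = 13.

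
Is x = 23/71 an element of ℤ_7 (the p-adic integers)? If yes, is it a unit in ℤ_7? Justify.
x ∈ ℤ_7^× (unit); v_7(x) = 0

ℤ_7 = {x ∈ ℚ_7 : v_7(x) ≥ 0} and ℤ_7^× = {x ∈ ℤ_7 : v_7(x) = 0}. Here v_7(23/71) = v_7(num) − v_7(den) = 0; compare against these criteria.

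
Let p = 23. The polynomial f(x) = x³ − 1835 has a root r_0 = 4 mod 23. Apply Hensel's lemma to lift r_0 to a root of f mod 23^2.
r_1 = 96 (mod 529)

Hensel: r_{i+1} = r_i − f(r_i)/f′(r_i) mod 23^{i+2}, where f′(x) = 3x². Iterate:
  r_0 = 4 (mod 23)
  r_1 = 96 (mod 529)
Final: r = 96 with f(r) ≡ 0 mod 23^2.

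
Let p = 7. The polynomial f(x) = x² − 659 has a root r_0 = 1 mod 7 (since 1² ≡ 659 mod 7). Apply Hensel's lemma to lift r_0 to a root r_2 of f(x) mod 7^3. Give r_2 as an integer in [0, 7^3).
r_2 = 232 (mod 343)

Hensel's recurrence: r_{i+1} = r_i − f(r_i)·(f′(r_i))^{-1} mod 7^{i+2}, with f′(x) = 2x. Iterate:
  r_0 = 1 (mod 7)
  r_1 = 36 (mod 49)
  r_2 = 232 (mod 343)
Final: r_2 = 232, and one checks f(r_2) ≡ 0 mod 7^3.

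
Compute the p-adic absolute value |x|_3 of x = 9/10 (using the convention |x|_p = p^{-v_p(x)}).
|9/10|_3 = 1/9

Step 1 — compute v_3(x) by factoring powers of 3 out of the numerator and denominator: v_3(9/10) = 2. Step 2 — apply |x|_p = p^{-v_p(x)} = 3^{-2} = 1/9.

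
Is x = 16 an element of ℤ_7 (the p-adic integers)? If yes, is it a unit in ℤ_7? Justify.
x ∈ ℤ_7^× (unit); v_7(x) = 0

ℤ_7 = {x ∈ ℚ_7 : v_7(x) ≥ 0} and ℤ_7^× = {x ∈ ℤ_7 : v_7(x) = 0}. Here v_7(16) = v_7(num) − v_7(den) = 0; compare against these criteria.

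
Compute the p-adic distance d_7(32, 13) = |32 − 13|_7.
d_7(32, 13) = 1

Step 1 — x − y = 32 − 13 = 19. Step 2 — v_7(19) = 0 (factor: 19 = (7^0 · 19); the sign does not affect v_p). Step 3 — |x − y|_7 = 7^{0} = 1.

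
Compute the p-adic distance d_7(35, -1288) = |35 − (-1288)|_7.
d_7(35, -1288) = 1/49

Step 1 — x − y = 35 − (-1288) = 1323. Step 2 — v_7(1323) = 2 (factor: 1323 = (7^2 · 27); the sign does not affect v_p). Step 3 — |x − y|_7 = 7^{-2} = 1/49.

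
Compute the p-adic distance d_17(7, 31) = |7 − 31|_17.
d_17(7, 31) = 1

Step 1 — x − y = 7 − 31 = -24. Step 2 — v_17(-24) = 0 (factor: -24 = −(17^0 · 24); the sign does not affect v_p). Step 3 — |x − y|_17 = 17^{0} = 1.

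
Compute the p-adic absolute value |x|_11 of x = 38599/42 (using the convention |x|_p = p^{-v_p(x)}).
|38599/42|_11 = 1/1331

Step 1 — compute v_11(x) by factoring powers of 11 out of the numerator and denominator: v_11(38599/42) = 3. Step 2 — apply |x|_p = p^{-v_p(x)} = 11^{-3} = 1/1331.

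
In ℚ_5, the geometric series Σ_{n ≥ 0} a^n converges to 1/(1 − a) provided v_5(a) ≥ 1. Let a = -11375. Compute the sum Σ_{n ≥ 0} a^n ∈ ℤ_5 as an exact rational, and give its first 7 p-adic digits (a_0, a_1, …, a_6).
Σ a^n = 1/(1 − a) = 1/11376;  first 7 digits = (1, 0, 0, 4, 1, 1, 0)

v_5(a) = 3 ≥ 1, so the series converges in ℤ_5 to 1/(1 − a) = 1/(1 − (-11375)) = 1/11376. Expand this rational in ℤ_5: compute digits iteratively via d_i = x_i mod 5, x_{i+1} = (x_i − d_i)/5. The first 7 digits are (1, 0, 0, 4, 1, 1, 0).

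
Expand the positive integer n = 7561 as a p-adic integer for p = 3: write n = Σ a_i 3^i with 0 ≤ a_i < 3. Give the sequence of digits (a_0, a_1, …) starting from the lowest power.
(a_0, a_1, …) = (1, 0, 0, 1, 0, 1, 1, 0, 1)

Repeated division by 3 gives the digits low-to-high: 7561 = 1 + 1·3^3 + 1·3^5 + 1·3^6 + 1·3^8. Digit sequence: (1, 0, 0, 1, 0, 1, 1, 0, 1).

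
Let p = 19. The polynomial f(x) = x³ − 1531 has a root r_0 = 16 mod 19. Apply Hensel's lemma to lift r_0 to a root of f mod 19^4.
r_3 = 90893 (mod 130321)

Hensel: r_{i+1} = r_i − f(r_i)/f′(r_i) mod 19^{i+2}, where f′(x) = 3x². Iterate:
  r_0 = 16 (mod 19)
  r_1 = 282 (mod 361)
  r_2 = 1726 (mod 6859)
  r_3 = 90893 (mod 130321)
Final: r = 90893 with f(r) ≡ 0 mod 19^4.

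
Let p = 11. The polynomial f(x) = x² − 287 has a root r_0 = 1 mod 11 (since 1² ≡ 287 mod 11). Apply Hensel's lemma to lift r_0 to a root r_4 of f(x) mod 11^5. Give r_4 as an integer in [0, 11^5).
r_4 = 17205 (mod 161051)

Hensel's recurrence: r_{i+1} = r_i − f(r_i)·(f′(r_i))^{-1} mod 11^{i+2}, with f′(x) = 2x. Iterate:
  r_0 = 1 (mod 11)
  r_1 = 23 (mod 121)
  r_2 = 1233 (mod 1331)
  r_3 = 2564 (mod 14641)
  r_4 = 17205 (mod 161051)
Final: r_4 = 17205, and one checks f(r_4) ≡ 0 mod 11^5.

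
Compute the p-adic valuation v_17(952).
v_17(952) = 1

v_17(n) is the largest exponent k such that 17^k divides n. Factor out: 952 = 17^1 · 56. (Sign doesn't affect v_p.) So v_17(952) = 1.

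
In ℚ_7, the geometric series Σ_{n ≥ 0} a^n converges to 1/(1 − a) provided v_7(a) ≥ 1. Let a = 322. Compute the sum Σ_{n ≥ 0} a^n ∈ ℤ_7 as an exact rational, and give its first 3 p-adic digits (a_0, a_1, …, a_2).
Σ a^n = 1/(1 − a) = -1/321;  first 3 digits = (1, 4, 1)

v_7(a) = 1 ≥ 1, so the series converges in ℤ_7 to 1/(1 − a) = 1/(1 − 322) = -1/321. Expand this rational in ℤ_7: compute digits iteratively via d_i = x_i mod 7, x_{i+1} = (x_i − d_i)/7. The first 3 digits are (1, 4, 1).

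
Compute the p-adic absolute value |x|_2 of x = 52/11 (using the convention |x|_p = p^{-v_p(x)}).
|52/11|_2 = 1/4

Step 1 — compute v_2(x) by factoring powers of 2 out of the numerator and denominator: v_2(52/11) = 2. Step 2 — apply |x|_p = p^{-v_p(x)} = 2^{-2} = 1/4.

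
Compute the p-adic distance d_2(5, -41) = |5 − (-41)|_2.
d_2(5, -41) = 1/2

Step 1 — x − y = 5 − (-41) = 46. Step 2 — v_2(46) = 1 (factor: 46 = (2^1 · 23); the sign does not affect v_p). Step 3 — |x − y|_2 = 2^{-1} = 1/2.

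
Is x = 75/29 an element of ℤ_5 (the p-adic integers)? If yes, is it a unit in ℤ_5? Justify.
x ∈ ℤ_5 but not a unit; v_5(x) = 2 > 0

ℤ_5 = {x ∈ ℚ_5 : v_5(x) ≥ 0} and ℤ_5^× = {x ∈ ℤ_5 : v_5(x) = 0}. Here v_5(75/29) = v_5(num) − v_5(den) = 2; compare against these criteria.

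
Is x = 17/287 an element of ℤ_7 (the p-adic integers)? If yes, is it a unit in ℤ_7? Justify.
x ∉ ℤ_7 (v_7(x) = -1 < 0)

ℤ_7 = {x ∈ ℚ_7 : v_7(x) ≥ 0} and ℤ_7^× = {x ∈ ℤ_7 : v_7(x) = 0}. Here v_7(17/287) = v_7(num) − v_7(den) = -1; compare against these criteria.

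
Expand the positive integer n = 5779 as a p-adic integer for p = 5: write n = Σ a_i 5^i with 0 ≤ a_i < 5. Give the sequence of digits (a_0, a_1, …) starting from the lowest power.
(a_0, a_1, …) = (4, 0, 1, 1, 4, 1)

Repeated division by 5 gives the digits low-to-high: 5779 = 4 + 1·5^2 + 1·5^3 + 4·5^4 + 1·5^5. Digit sequence: (4, 0, 1, 1, 4, 1).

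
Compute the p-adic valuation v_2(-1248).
v_2(-1248) = 5

v_2(n) is the largest exponent k such that 2^k divides n. Factor out: -1248 = -2^5 · 39. (Sign doesn't affect v_p.) So v_2(-1248) = 5.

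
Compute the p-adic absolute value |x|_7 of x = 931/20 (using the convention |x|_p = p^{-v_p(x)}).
|931/20|_7 = 1/49

Step 1 — compute v_7(x) by factoring powers of 7 out of the numerator and denominator: v_7(931/20) = 2. Step 2 — apply |x|_p = p^{-v_p(x)} = 7^{-2} = 1/49.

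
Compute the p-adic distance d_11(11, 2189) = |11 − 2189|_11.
d_11(11, 2189) = 1/121

Step 1 — x − y = 11 − 2189 = -2178. Step 2 — v_11(-2178) = 2 (factor: -2178 = −(11^2 · 18); the sign does not affect v_p). Step 3 — |x − y|_11 = 11^{-2} = 1/121.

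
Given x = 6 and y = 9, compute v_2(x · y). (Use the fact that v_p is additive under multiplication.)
v_2(54) = 1

v_p(x) = 1 (factor: 6 = 2^1 · 3); v_p(y) = 0 (factor: 9 = 2^0 · 9). Additivity: v_p(xy) = v_p(x) + v_p(y) = 1 + 0 = 1. (Direct check: xy = 54 = 2^1 · (27).)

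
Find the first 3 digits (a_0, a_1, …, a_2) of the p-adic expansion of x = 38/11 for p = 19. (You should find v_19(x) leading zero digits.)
(a_0, …, a_2) = (0, 14, 1)

v_19(38/11) = 1, so a_0 = ... = a_0 = 0. Factor out: x = 19^1 · u with u = 2/11 a unit in ℤ_19. Expand u iteratively via a_{v+i} = u_i mod 19, u_{i+1} = (u_i − a_{v+i})/19:
  u_0 = 2/11;  a_1 = 14;  u_1 = (u_0 − 14)/19 = -8/11
  u_1 = -8/11;  a_2 = 1;  u_2 = (u_1 − 1)/19 = -1/11
Digits: (0, 14, 1).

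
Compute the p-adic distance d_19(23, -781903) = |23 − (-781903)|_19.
d_19(23, -781903) = 1/130321

Step 1 — x − y = 23 − (-781903) = 781926. Step 2 — v_19(781926) = 4 (factor: 781926 = (19^4 · 6); the sign does not affect v_p). Step 3 — |x − y|_19 = 19^{-4} = 1/130321.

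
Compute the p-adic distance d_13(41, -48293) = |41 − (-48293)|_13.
d_13(41, -48293) = 1/2197

Step 1 — x − y = 41 − (-48293) = 48334. Step 2 — v_13(48334) = 3 (factor: 48334 = (13^3 · 22); the sign does not affect v_p). Step 3 — |x − y|_13 = 13^{-3} = 1/2197.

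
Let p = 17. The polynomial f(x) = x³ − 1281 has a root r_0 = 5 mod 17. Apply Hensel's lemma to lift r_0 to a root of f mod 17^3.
r_2 = 872 (mod 4913)

Hensel: r_{i+1} = r_i − f(r_i)/f′(r_i) mod 17^{i+2}, where f′(x) = 3x². Iterate:
  r_0 = 5 (mod 17)
  r_1 = 5 (mod 289)
  r_2 = 872 (mod 4913)
Final: r = 872 with f(r) ≡ 0 mod 17^3.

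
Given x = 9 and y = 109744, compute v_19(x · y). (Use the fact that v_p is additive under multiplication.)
v_19(987696) = 3

v_p(x) = 0 (factor: 9 = 19^0 · 9); v_p(y) = 3 (factor: 109744 = 19^3 · 16). Additivity: v_p(xy) = v_p(x) + v_p(y) = 0 + 3 = 3. (Direct check: xy = 987696 = 19^3 · (144).)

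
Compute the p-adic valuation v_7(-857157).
v_7(-857157) = 5

v_7(n) is the largest exponent k such that 7^k divides n. Factor out: -857157 = -7^5 · 51. (Sign doesn't affect v_p.) So v_7(-857157) = 5.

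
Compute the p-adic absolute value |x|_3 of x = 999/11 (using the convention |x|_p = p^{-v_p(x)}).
|999/11|_3 = 1/27

Step 1 — compute v_3(x) by factoring powers of 3 out of the numerator and denominator: v_3(999/11) = 3. Step 2 — apply |x|_p = p^{-v_p(x)} = 3^{-3} = 1/27.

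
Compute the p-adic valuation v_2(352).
v_2(352) = 5

v_2(n) is the largest exponent k such that 2^k divides n. Factor out: 352 = 2^5 · 11. (Sign doesn't affect v_p.) So v_2(352) = 5.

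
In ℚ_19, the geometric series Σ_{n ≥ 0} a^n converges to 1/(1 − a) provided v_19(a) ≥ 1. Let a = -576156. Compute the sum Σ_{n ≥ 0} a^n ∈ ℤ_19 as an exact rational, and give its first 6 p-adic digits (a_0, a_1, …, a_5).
Σ a^n = 1/(1 − a) = 1/576157;  first 6 digits = (1, 0, 0, 11, 14, 18)

v_19(a) = 3 ≥ 1, so the series converges in ℤ_19 to 1/(1 − a) = 1/(1 − (-576156)) = 1/576157. Expand this rational in ℤ_19: compute digits iteratively via d_i = x_i mod 19, x_{i+1} = (x_i − d_i)/19. The first 6 digits are (1, 0, 0, 11, 14, 18).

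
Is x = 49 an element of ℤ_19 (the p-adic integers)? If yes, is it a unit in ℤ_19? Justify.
x ∈ ℤ_19^× (unit); v_19(x) = 0

ℤ_19 = {x ∈ ℚ_19 : v_19(x) ≥ 0} and ℤ_19^× = {x ∈ ℤ_19 : v_19(x) = 0}. Here v_19(49) = v_19(num) − v_19(den) = 0; compare against these criteria.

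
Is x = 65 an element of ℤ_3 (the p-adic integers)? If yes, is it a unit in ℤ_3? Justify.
x ∈ ℤ_3^× (unit); v_3(x) = 0

ℤ_3 = {x ∈ ℚ_3 : v_3(x) ≥ 0} and ℤ_3^× = {x ∈ ℤ_3 : v_3(x) = 0}. Here v_3(65) = v_3(num) − v_3(den) = 0; compare against these criteria.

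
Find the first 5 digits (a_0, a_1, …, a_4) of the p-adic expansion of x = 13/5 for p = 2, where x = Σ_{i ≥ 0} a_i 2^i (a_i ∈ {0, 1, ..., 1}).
(a_0, …, a_4) = (1, 0, 0, 1, 0)

v_2(13/5) = 0 (numerator and denominator both coprime to 2), so x ∈ ℤ_2^×. Compute digits iteratively via a_i = x_i mod 2, x_{i+1} = (x_i − a_i)/2, with x_0 = x:
  x_0 = 13/5;  a_0 = 1;  x_1 = (x_0 − 1)/2 = 4/5
  x_1 = 4/5;  a_1 = 0;  x_2 = (x_1 − 0)/2 = 2/5
  x_2 = 2/5;  a_2 = 0;  x_3 = (x_2 − 0)/2 = 1/5
  x_3 = 1/5;  a_3 = 1;  x_4 = (x_3 − 1)/2 = -2/5
  x_4 = -2/5;  a_4 = 0;  x_5 = (x_4 − 0)/2 = -1/5
Digits: (1, 0, 0, 1, 0).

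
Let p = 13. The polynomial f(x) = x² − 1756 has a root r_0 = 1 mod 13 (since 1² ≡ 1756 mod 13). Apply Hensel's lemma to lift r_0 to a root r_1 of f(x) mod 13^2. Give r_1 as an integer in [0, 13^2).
r_1 = 118 (mod 169)

Hensel's recurrence: r_{i+1} = r_i − f(r_i)·(f′(r_i))^{-1} mod 13^{i+2}, with f′(x) = 2x. Iterate:
  r_0 = 1 (mod 13)
  r_1 = 118 (mod 169)
Final: r_1 = 118, and one checks f(r_1) ≡ 0 mod 13^2.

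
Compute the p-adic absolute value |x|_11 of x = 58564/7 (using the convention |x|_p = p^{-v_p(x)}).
|58564/7|_11 = 1/14641

Step 1 — compute v_11(x) by factoring powers of 11 out of the numerator and denominator: v_11(58564/7) = 4. Step 2 — apply |x|_p = p^{-v_p(x)} = 11^{-4} = 1/14641.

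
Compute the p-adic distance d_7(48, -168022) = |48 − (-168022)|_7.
d_7(48, -168022) = 1/16807

Step 1 — x − y = 48 − (-168022) = 168070. Step 2 — v_7(168070) = 5 (factor: 168070 = (7^5 · 10); the sign does not affect v_p). Step 3 — |x − y|_7 = 7^{-5} = 1/16807.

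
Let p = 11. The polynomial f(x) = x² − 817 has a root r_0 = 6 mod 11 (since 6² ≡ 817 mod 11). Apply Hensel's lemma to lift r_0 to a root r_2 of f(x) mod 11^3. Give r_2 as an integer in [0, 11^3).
r_2 = 1150 (mod 1331)

Hensel's recurrence: r_{i+1} = r_i − f(r_i)·(f′(r_i))^{-1} mod 11^{i+2}, with f′(x) = 2x. Iterate:
  r_0 = 6 (mod 11)
  r_1 = 61 (mod 121)
  r_2 = 1150 (mod 1331)
Final: r_2 = 1150, and one checks f(r_2) ≡ 0 mod 11^3.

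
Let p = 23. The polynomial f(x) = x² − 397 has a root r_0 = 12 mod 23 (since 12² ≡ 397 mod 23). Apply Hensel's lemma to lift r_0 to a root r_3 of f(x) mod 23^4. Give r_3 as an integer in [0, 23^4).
r_3 = 210278 (mod 279841)

Hensel's recurrence: r_{i+1} = r_i − f(r_i)·(f′(r_i))^{-1} mod 23^{i+2}, with f′(x) = 2x. Iterate:
  r_0 = 12 (mod 23)
  r_1 = 265 (mod 529)
  r_2 = 3439 (mod 12167)
  r_3 = 210278 (mod 279841)
Final: r_3 = 210278, and one checks f(r_3) ≡ 0 mod 23^4.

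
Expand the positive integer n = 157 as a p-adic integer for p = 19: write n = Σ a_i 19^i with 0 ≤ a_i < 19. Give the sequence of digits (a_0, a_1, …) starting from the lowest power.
(a_0, a_1, …) = (5, 8)

Repeated division by 19 gives the digits low-to-high: 157 = 5 + 8·19^1. Digit sequence: (5, 8).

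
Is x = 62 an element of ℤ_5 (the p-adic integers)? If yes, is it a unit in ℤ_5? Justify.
x ∈ ℤ_5^× (unit); v_5(x) = 0

ℤ_5 = {x ∈ ℚ_5 : v_5(x) ≥ 0} and ℤ_5^× = {x ∈ ℤ_5 : v_5(x) = 0}. Here v_5(62) = v_5(num) − v_5(den) = 0; compare against these criteria.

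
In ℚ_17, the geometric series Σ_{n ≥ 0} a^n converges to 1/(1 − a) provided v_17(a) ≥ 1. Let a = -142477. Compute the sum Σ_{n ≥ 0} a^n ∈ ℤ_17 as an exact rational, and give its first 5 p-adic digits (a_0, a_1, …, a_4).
Σ a^n = 1/(1 − a) = 1/142478;  first 5 digits = (1, 0, 0, 5, 15)

v_17(a) = 3 ≥ 1, so the series converges in ℤ_17 to 1/(1 − a) = 1/(1 − (-142477)) = 1/142478. Expand this rational in ℤ_17: compute digits iteratively via d_i = x_i mod 17, x_{i+1} = (x_i − d_i)/17. The first 5 digits are (1, 0, 0, 5, 15).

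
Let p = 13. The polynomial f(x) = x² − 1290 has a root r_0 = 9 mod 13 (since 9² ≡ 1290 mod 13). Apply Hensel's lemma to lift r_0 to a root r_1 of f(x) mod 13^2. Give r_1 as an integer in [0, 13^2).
r_1 = 48 (mod 169)

Hensel's recurrence: r_{i+1} = r_i − f(r_i)·(f′(r_i))^{-1} mod 13^{i+2}, with f′(x) = 2x. Iterate:
  r_0 = 9 (mod 13)
  r_1 = 48 (mod 169)
Final: r_1 = 48, and one checks f(r_1) ≡ 0 mod 13^2.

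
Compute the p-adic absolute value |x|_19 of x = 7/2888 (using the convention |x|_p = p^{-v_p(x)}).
|7/2888|_19 = 361

Step 1 — compute v_19(x) by factoring powers of 19 out of the numerator and denominator: v_19(7/2888) = -2. Step 2 — apply |x|_p = p^{-v_p(x)} = 19^{2} = 361.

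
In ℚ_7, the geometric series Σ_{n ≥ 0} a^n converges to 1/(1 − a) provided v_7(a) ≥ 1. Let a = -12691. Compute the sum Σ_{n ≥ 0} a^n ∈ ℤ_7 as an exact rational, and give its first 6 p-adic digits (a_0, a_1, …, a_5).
Σ a^n = 1/(1 − a) = 1/12692;  first 6 digits = (1, 0, 0, 5, 1, 6)

v_7(a) = 3 ≥ 1, so the series converges in ℤ_7 to 1/(1 − a) = 1/(1 − (-12691)) = 1/12692. Expand this rational in ℤ_7: compute digits iteratively via d_i = x_i mod 7, x_{i+1} = (x_i − d_i)/7. The first 6 digits are (1, 0, 0, 5, 1, 6).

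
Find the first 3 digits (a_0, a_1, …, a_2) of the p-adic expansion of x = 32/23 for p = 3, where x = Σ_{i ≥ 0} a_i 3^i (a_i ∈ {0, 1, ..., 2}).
(a_0, …, a_2) = (1, 0, 2)

v_3(32/23) = 0 (numerator and denominator both coprime to 3), so x ∈ ℤ_3^×. Compute digits iteratively via a_i = x_i mod 3, x_{i+1} = (x_i − a_i)/3, with x_0 = x:
  x_0 = 32/23;  a_0 = 1;  x_1 = (x_0 − 1)/3 = 3/23
  x_1 = 3/23;  a_1 = 0;  x_2 = (x_1 − 0)/3 = 1/23
  x_2 = 1/23;  a_2 = 2;  x_3 = (x_2 − 2)/3 = -15/23
Digits: (1, 0, 2).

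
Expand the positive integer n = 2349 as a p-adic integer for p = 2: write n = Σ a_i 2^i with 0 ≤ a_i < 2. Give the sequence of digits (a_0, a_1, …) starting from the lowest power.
(a_0, a_1, …) = (1, 0, 1, 1, 0, 1, 0, 0, 1, 0, 0, 1)

Repeated division by 2 gives the digits low-to-high: 2349 = 1 + 1·2^2 + 1·2^3 + 1·2^5 + 1·2^8 + 1·2^11. Digit sequence: (1, 0, 1, 1, 0, 1, 0, 0, 1, 0, 0, 1).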